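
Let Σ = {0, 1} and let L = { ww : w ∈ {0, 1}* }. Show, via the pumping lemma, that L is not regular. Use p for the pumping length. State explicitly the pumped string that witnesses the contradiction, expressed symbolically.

Suppose for contradiction that L is regular, and let p be the pumping length.
Take w = 0^p 1^p 0^p 1^p = uu where u = 0^p1^p; then w ∈ L and |w| = 4p ≥ p.
By the pumping lemma, w = xyz with |xy| ≤ p and |y| > 0.
The first p characters of w are 0's, so xy (and hence y) consists only of 0's. Write y = 0^k, 1 ≤ k ≤ p.
Pump with i = 2: xy^2z = 0^{p+k} 1^p 0^p 1^p, of length 4p+k. Suppose this equals vv. The string starts with 0 and ends with 1, so v does too; thus the boundary between the two copies of v is a 1→0 transition. There is exactly one such transition, at position 2p+k, so |v| = 2p+k and |vv| = 4p+2k ≠ 4p+k since k ≥ 1. So xy^2z ∉ L.
This contradicts the pumping lemma, so L is not regular.

0^{p+k} 1^p 0^p 1^p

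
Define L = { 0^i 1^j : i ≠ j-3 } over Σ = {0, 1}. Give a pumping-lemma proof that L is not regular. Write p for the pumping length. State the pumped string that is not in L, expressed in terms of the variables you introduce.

0^{p+p!} 1^{p+p!+3}

Toward a contradiction, assume L is regular with pumping length p.
Choose w = 0^p 1^{p+p!+3}. Since p ≠ (p+p!+3)-3 = p+p!, w ∈ L; and |w| ≥ p.
By the pumping lemma, w = xyz with |xy| ≤ p and |y| ≥ 1.
Since the first p symbols of w are all 0's and |xy| ≤ p, y lies entirely in the leading 0-block: y = 0^k for some k with 1 ≤ k ≤ p.
Since 1 ≤ k ≤ p, k divides p!; set t = 1 + p!/k. Then xy^t z has p + (p!/k)·k = p + p! copies of 0. Now the 0-count is p+p! and (1-count)-3 = (p+p!+3)-3 = p+p!, so i ≠ j-3 fails. So xy^t z = 0^{p+p!} 1^{p+p!+3} ∉ L.
Contradiction. Therefore L is not regular.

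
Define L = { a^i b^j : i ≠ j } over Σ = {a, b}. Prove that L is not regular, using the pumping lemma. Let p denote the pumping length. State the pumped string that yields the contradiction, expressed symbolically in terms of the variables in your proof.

Suppose for contradiction that L is regular, and let p be the pumping length.
Choose w = a^p b^{p+p!}. Since p ≠ p+p!, w ∈ L; and |w| ≥ p.
By the pumping lemma, w = xyz with |xy| ≤ p and y is nonempty.
The first p characters of w are a's, so xy (and hence y) consists only of a's. Write y = a^k, 1 ≤ k ≤ p.
Since 1 ≤ k ≤ p, k divides p!; set t = 1 + p!/k. Then xy^t z has p + (p!/k)·k = p + p! copies of a. Now the a-count equals the b-count, so i ≠ j fails. So xy^t z = a^{p+p!} b^{p+p!} ∉ L.
This contradicts the pumping lemma, so L is not regular.

a^{p+p!} b^{p+p!}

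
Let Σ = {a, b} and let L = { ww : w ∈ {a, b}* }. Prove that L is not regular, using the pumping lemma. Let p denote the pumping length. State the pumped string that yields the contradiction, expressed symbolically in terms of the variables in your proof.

a^{p+k} b^p a^p b^p

Assume L is regular; let p be its pumping constant.
Take w = a^p b^p a^p b^p = uu where u = a^pb^p; then w ∈ L and |w| = 4p ≥ p.
The pumping lemma gives a decomposition w = xyz where |xy| ≤ p and y is nonempty.
Since the first p symbols of w are all a's and |xy| ≤ p, y lies entirely in the leading a-block: y = a^k for some k with 1 ≤ k ≤ p.
Pump with i = 2: xy^2z = a^{p+k} b^p a^p b^p, of length 4p+k. Suppose this equals vv. The string starts with a and ends with b, so v does too; thus the boundary between the two copies of v is a b→a transition. There is exactly one such transition, at position 2p+k, so |v| = 2p+k and |vv| = 4p+2k ≠ 4p+k since k ≥ 1. So xy^2z ∉ L.
This contradicts the pumping lemma, so L is not regular.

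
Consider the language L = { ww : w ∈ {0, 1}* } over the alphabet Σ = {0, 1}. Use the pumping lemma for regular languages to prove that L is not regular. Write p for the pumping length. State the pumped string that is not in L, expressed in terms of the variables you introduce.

Assume L is regular. Let p be the pumping length given by the pumping lemma.
Take w = 0^p 1^p 0^p 1^p = uu where u = 0^p1^p; then w ∈ L and |w| = 4p ≥ p.
The pumping lemma gives a decomposition w = xyz where |xy| ≤ p and |y| ≥ 1.
The first p characters of w are 0's, so xy (and hence y) consists only of 0's. Write y = 0^k, 1 ≤ k ≤ p.
Pump with i = 2: xy^2z = 0^{p+k} 1^p 0^p 1^p, of length 4p+k. Suppose this equals vv. The string starts with 0 and ends with 1, so v does too; thus the boundary between the two copies of v is a 1→0 transition. There is exactly one such transition, at position 2p+k, so |v| = 2p+k and |vv| = 4p+2k ≠ 4p+k since k ≥ 1. So xy^2z ∉ L.
This is a contradiction; hence L is not regular.

0^{p+k} 1^p 0^p 1^p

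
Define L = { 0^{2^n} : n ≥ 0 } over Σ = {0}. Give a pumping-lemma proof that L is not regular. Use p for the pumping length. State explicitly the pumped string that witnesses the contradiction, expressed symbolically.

0^{2^p+k}

Suppose for contradiction that L is regular, and let p be the pumping length.
Take w = 0^{2^p} ∈ L with |w| = 2^p ≥ p.
By the pumping lemma, w = xyz with |xy| ≤ p and y is nonempty.
Then y = 0^k for some k with 1 ≤ k ≤ p.
Pump with i = 2: xy^2z = 0^{2^p+k}. Since 1 ≤ k ≤ p < 2^p, we have 2^p < 2^p+k < 2^{p+1}, so 2^p+k is not a power of 2. So xy^2z ∉ L.
This is a contradiction; hence L is not regular.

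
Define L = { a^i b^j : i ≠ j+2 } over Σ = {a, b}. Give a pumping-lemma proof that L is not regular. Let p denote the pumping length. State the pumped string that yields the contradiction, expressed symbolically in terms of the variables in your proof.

a^{p+p!} b^{p+p!-2}

Assume L is regular; let p be its pumping constant.
Choose w = a^p b^{p+p!-2}. Since p ≠ (p+p!-2)+2 = p+p!, w ∈ L; and |w| ≥ p.
The pumping lemma gives a decomposition w = xyz where |xy| ≤ p and y is nonempty.
Because |xy| ≤ p and w begins with p copies of a, we have y = a^k with 1 ≤ k ≤ p.
Since 1 ≤ k ≤ p, k divides p!; set t = 1 + p!/k. Then xy^t z has p + (p!/k)·k = p + p! copies of a. Now the a-count is p+p! and (b-count)+2 = (p+p!-2)+2 = p+p!, so i ≠ j+2 fails. So xy^t z = a^{p+p!} b^{p+p!-2} ∉ L.
This is a contradiction; hence L is not regular.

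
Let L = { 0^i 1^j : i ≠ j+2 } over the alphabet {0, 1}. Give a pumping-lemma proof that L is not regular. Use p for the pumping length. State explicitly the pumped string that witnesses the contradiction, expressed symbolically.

0^{p+p!} 1^{p+p!-2}

Assume L is regular. Let p be the pumping length given by the pumping lemma.
Choose w = 0^p 1^{p+p!-2}. Since p ≠ (p+p!-2)+2 = p+p!, w ∈ L; and |w| ≥ p.
By the pumping lemma, w = xyz with |xy| ≤ p and |y| > 0.
Because |xy| ≤ p and w begins with p copies of 0, we have y = 0^k with 1 ≤ k ≤ p.
Since 1 ≤ k ≤ p, k divides p!; set t = 1 + p!/k. Then xy^t z has p + (p!/k)·k = p + p! copies of 0. Now the 0-count is p+p! and (1-count)+2 = (p+p!-2)+2 = p+p!, so i ≠ j+2 fails. So xy^t z = 0^{p+p!} 1^{p+p!-2} ∉ L.
Contradiction. Therefore L is not regular.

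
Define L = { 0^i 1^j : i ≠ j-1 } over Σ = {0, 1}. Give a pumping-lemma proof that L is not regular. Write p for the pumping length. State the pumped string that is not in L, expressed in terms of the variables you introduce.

0^{p+p!} 1^{p+p!+1}

Toward a contradiction, assume L is regular with pumping length p.
Choose w = 0^p 1^{p+p!+1}. Since p ≠ (p+p!+1)-1 = p+p!, w ∈ L; and |w| ≥ p.
By the pumping lemma, w = xyz with |xy| ≤ p and y is nonempty.
Since the first p symbols of w are all 0's and |xy| ≤ p, y lies entirely in the leading 0-block: y = 0^k for some k with 1 ≤ k ≤ p.
Since 1 ≤ k ≤ p, k divides p!; set t = 1 + p!/k. Then xy^t z has p + (p!/k)·k = p + p! copies of 0. Now the 0-count is p+p! and (1-count)-1 = (p+p!+1)-1 = p+p!, so i ≠ j-1 fails. So xy^t z = 0^{p+p!} 1^{p+p!+1} ∉ L.
Contradiction. Therefore L is not regular.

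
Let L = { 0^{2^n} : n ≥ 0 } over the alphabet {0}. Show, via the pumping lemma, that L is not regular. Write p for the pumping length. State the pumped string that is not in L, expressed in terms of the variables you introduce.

Assume L is regular. Let p be the pumping length given by the pumping lemma.
Take w = 0^{2^p} ∈ L with |w| = 2^p ≥ p.
The pumping lemma gives a decomposition w = xyz where |xy| ≤ p and y is nonempty.
Then y = 0^k for some k with 1 ≤ k ≤ p.
Pump with i = 2: xy^2z = 0^{2^p+k}. Since 1 ≤ k ≤ p < 2^p, we have 2^p < 2^p+k < 2^{p+1}, so 2^p+k is not a power of 2. So xy^2z ∉ L.
This contradicts the pumping lemma, so L is not regular.

0^{2^p+k}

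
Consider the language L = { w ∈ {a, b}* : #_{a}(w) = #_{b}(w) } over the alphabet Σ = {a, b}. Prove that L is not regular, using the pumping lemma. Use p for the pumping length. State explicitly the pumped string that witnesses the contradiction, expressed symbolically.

Toward a contradiction, assume L is regular with pumping length p.
Choose w = a^p b^p ∈ L with |w| = 2p ≥ p.
By the pumping lemma, w = xyz with |xy| ≤ p and y is nonempty.
The first p characters of w are a's, so xy (and hence y) consists only of a's. Write y = a^k, 1 ≤ k ≤ p.
Pump with i = 2: xy^2z = a^{p+k} b^p has p+k occurrences of a but only p of b. Since k ≥ 1 the counts differ, so xy^2z ∉ L.
This contradicts the pumping lemma, so L is not regular.

a^{p+k} b^p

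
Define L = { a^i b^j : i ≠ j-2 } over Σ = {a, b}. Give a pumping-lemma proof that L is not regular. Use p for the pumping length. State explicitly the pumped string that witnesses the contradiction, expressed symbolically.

Toward a contradiction, assume L is regular with pumping length p.
Choose w = a^p b^{p+p!+2}. Since p ≠ (p+p!+2)-2 = p+p!, w ∈ L; and |w| ≥ p.
The pumping lemma gives a decomposition w = xyz where |xy| ≤ p and |y| ≥ 1.
Because |xy| ≤ p and w begins with p copies of a, we have y = a^k with 1 ≤ k ≤ p.
Since 1 ≤ k ≤ p, k divides p!; set t = 1 + p!/k. Then xy^t z has p + (p!/k)·k = p + p! copies of a. Now the a-count is p+p! and (b-count)-2 = (p+p!+2)-2 = p+p!, so i ≠ j-2 fails. So xy^t z = a^{p+p!} b^{p+p!+2} ∉ L.
This is a contradiction; hence L is not regular.

a^{p+p!} b^{p+p!+2}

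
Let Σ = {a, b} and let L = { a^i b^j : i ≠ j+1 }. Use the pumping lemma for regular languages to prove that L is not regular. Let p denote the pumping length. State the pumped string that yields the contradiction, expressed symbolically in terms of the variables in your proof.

a^{p+p!} b^{p+p!-1}

Assume L is regular; let p be its pumping constant.
Choose w = a^p b^{p+p!-1}. Since p ≠ (p+p!-1)+1 = p+p!, w ∈ L; and |w| ≥ p.
The pumping lemma gives a decomposition w = xyz where |xy| ≤ p and |y| > 0.
Since the first p symbols of w are all a's and |xy| ≤ p, y lies entirely in the leading a-block: y = a^k for some k with 1 ≤ k ≤ p.
Since 1 ≤ k ≤ p, k divides p!; set t = 1 + p!/k. Then xy^t z has p + (p!/k)·k = p + p! copies of a. Now the a-count is p+p! and (b-count)+1 = (p+p!-1)+1 = p+p!, so i ≠ j+1 fails. So xy^t z = a^{p+p!} b^{p+p!-1} ∉ L.
This contradicts the pumping lemma, so L is not regular.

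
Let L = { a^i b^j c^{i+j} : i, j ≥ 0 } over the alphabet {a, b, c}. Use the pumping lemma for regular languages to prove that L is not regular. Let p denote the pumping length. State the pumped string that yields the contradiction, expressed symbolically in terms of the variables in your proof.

Toward a contradiction, assume L is regular with pumping length p.
Take w = a^p b^p c^{2p} ∈ L (with i=j=p, i+j=2p), |w| = 4p ≥ p.
Write w = xyz as guaranteed by the lemma, with |xy| ≤ p and |y| > 0.
The first p characters of w are a's, so xy (and hence y) consists only of a's. Write y = a^k, 1 ≤ k ≤ p.
Consider xy^2z = a^{p+k} b^p c^{2p}. Now the a- and b-counts sum to 2p+k, but the c-count is 2p ≠ 2p+k. So xy^2z ∉ L.
Contradiction. Therefore L is not regular.

a^{p+k} b^p c^{2p}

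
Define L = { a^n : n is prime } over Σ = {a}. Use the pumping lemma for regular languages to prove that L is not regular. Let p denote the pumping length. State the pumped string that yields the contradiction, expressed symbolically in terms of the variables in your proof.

Suppose for contradiction that L is regular, and let p be the pumping length.
Let q be a prime with q ≥ p+2 (infinitely many primes exist), and take w = a^q ∈ L with |w| = q ≥ p.
The pumping lemma gives a decomposition w = xyz where |xy| ≤ p and y is nonempty.
Then y = a^k for some k with 1 ≤ k ≤ p.
Since 1 ≤ k ≤ p, |xz| = q-k. Pump with i = q+1: |xy^{q+1}z| = (q-k)+(q+1)k = q+qk = q(1+k), which is composite (both factors ≥ 2). So xy^{q+1}z = a^{q(1+k)} ∉ L.
This contradicts the pumping lemma, so L is not regular.

a^{q(1+k)}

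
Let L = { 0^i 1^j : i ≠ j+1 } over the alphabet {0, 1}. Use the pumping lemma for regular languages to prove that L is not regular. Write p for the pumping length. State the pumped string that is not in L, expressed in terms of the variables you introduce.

Toward a contradiction, assume L is regular with pumping length p.
Choose w = 0^p 1^{p+p!-1}. Since p ≠ (p+p!-1)+1 = p+p!, w ∈ L; and |w| ≥ p.
By the pumping lemma, w = xyz with |xy| ≤ p and y is nonempty.
The first p characters of w are 0's, so xy (and hence y) consists only of 0's. Write y = 0^k, 1 ≤ k ≤ p.
Since 1 ≤ k ≤ p, k divides p!; set t = 1 + p!/k. Then xy^t z has p + (p!/k)·k = p + p! copies of 0. Now the 0-count is p+p! and (1-count)+1 = (p+p!-1)+1 = p+p!, so i ≠ j+1 fails. So xy^t z = 0^{p+p!} 1^{p+p!-1} ∉ L.
This is a contradiction; hence L is not regular.

0^{p+p!} 1^{p+p!-1}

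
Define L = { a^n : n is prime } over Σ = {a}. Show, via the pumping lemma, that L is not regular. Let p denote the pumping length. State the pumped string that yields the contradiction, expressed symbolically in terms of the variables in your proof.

a^{q(1+k)}

Toward a contradiction, assume L is regular with pumping length p.
Let q be a prime with q ≥ p+2 (infinitely many primes exist), and take w = a^q ∈ L with |w| = q ≥ p.
By the pumping lemma, w = xyz with |xy| ≤ p and y is nonempty.
Then y = a^k for some k with 1 ≤ k ≤ p.
Since 1 ≤ k ≤ p, |xz| = q-k. Pump with i = q+1: |xy^{q+1}z| = (q-k)+(q+1)k = q+qk = q(1+k), which is composite (both factors ≥ 2). So xy^{q+1}z = a^{q(1+k)} ∉ L.
Contradiction. Therefore L is not regular.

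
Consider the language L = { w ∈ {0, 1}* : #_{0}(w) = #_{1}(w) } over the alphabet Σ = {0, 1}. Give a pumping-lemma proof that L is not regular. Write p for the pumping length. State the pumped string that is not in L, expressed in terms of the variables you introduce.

Assume L is regular. Let p be the pumping length given by the pumping lemma.
Choose w = 0^p 1^p ∈ L with |w| = 2p ≥ p.
The pumping lemma gives a decomposition w = xyz where |xy| ≤ p and |y| ≥ 1.
Because |xy| ≤ p and w begins with p copies of 0, we have y = 0^k with 1 ≤ k ≤ p.
Pump with i = 2: xy^2z = 0^{p+k} 1^p has p+k occurrences of 0 but only p of 1. Since k ≥ 1 the counts differ, so xy^2z ∉ L.
Contradiction. Therefore L is not regular.

0^{p+k} 1^p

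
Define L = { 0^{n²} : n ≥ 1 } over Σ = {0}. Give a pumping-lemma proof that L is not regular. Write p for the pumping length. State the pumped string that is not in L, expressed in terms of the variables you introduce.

0^{p²+k}

Suppose for contradiction that L is regular, and let p be the pumping length.
Take w = 0^{p²} ∈ L with |w| = p² ≥ p.
The pumping lemma gives a decomposition w = xyz where |xy| ≤ p and |y| > 0.
Then y = 0^k for some k with 1 ≤ k ≤ p.
Pump with i = 2: xy^2z = 0^{p²+k}. Since 1 ≤ k ≤ p, p² < p²+k ≤ p²+p < (p+1)², so p²+k lies strictly between consecutive squares and is not a perfect square. So xy^2z ∉ L.
This is a contradiction; hence L is not regular.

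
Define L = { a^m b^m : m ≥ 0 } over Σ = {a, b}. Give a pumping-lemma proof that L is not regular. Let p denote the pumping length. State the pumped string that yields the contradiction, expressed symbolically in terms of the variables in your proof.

a^{p+k} b^p

Assume L is regular; let p be its pumping constant.
Take w = a^p b^p. Then w ∈ L and |w| = 2p ≥ p.
By the pumping lemma, w = xyz with |xy| ≤ p and |y| > 0.
Because |xy| ≤ p and w begins with p copies of a, we have y = a^k with 1 ≤ k ≤ p.
Pump with i = 2: xy^2z = a^{p+k} b^p. For this to lie in L we would need p = p+k, which forces k = 0. But k ≥ 1, so xy^2z ∉ L.
This is a contradiction; hence L is not regular.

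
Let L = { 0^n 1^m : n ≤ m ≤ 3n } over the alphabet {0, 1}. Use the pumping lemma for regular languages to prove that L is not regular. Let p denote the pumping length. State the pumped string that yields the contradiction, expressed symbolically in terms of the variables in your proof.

0^{p+k} 1^p

Toward a contradiction, assume L is regular with pumping length p.
Take w = 0^p 1^p ∈ L (since p ≤ p ≤ 3p), with |w| = 2p ≥ p.
The pumping lemma gives a decomposition w = xyz where |xy| ≤ p and y is nonempty.
Since the first p symbols of w are all 0's and |xy| ≤ p, y lies entirely in the leading 0-block: y = 0^k for some k with 1 ≤ k ≤ p.
Pump with i = 2: xy^2z = 0^{p+k} 1^p. Now n = p+k > p = m, so the condition n ≤ m fails. Thus xy^2z ∉ L.
Contradiction. Therefore L is not regular.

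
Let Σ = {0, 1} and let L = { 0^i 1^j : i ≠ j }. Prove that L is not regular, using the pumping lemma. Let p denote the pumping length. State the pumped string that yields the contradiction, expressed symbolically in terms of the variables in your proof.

Suppose for contradiction that L is regular, and let p be the pumping length.
Choose w = 0^p 1^{p+p!}. Since p ≠ p+p!, w ∈ L; and |w| ≥ p.
Write w = xyz as guaranteed by the lemma, with |xy| ≤ p and |y| ≥ 1.
The first p characters of w are 0's, so xy (and hence y) consists only of 0's. Write y = 0^k, 1 ≤ k ≤ p.
Since 1 ≤ k ≤ p, k divides p!; set t = 1 + p!/k. Then xy^t z has p + (p!/k)·k = p + p! copies of 0. Now the 0-count equals the 1-count, so i ≠ j fails. So xy^t z = 0^{p+p!} 1^{p+p!} ∉ L.
Contradiction. Therefore L is not regular.

0^{p+p!} 1^{p+p!}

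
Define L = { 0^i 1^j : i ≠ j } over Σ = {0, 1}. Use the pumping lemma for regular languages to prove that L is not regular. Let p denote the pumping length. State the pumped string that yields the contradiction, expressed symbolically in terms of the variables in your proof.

Suppose for contradiction that L is regular, and let p be the pumping length.
Choose w = 0^p 1^{p+p!}. Since p ≠ p+p!, w ∈ L; and |w| ≥ p.
By the pumping lemma, w = xyz with |xy| ≤ p and y is nonempty.
Since the first p symbols of w are all 0's and |xy| ≤ p, y lies entirely in the leading 0-block: y = 0^k for some k with 1 ≤ k ≤ p.
Since 1 ≤ k ≤ p, k divides p!; set t = 1 + p!/k. Then xy^t z has p + (p!/k)·k = p + p! copies of 0. Now the 0-count equals the 1-count, so i ≠ j fails. So xy^t z = 0^{p+p!} 1^{p+p!} ∉ L.
This contradicts the pumping lemma, so L is not regular.

0^{p+p!} 1^{p+p!}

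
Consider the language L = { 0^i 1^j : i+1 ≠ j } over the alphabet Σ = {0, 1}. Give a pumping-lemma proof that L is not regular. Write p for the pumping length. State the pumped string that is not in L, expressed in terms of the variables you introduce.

0^{p+p!} 1^{p+p!+1}

Toward a contradiction, assume L is regular with pumping length p.
Choose w = 0^p 1^{p+p!+1}. Since p ≠ (p+p!+1)-1 = p+p!, w ∈ L; and |w| ≥ p.
The pumping lemma gives a decomposition w = xyz where |xy| ≤ p and |y| ≥ 1.
The first p characters of w are 0's, so xy (and hence y) consists only of 0's. Write y = 0^k, 1 ≤ k ≤ p.
Since 1 ≤ k ≤ p, k divides p!; set t = 1 + p!/k. Then xy^t z has p + (p!/k)·k = p + p! copies of 0. Now the 0-count is p+p! and (1-count)-1 = (p+p!+1)-1 = p+p!, so i+1 ≠ j fails. So xy^t z = 0^{p+p!} 1^{p+p!+1} ∉ L.
This contradicts the pumping lemma, so L is not regular.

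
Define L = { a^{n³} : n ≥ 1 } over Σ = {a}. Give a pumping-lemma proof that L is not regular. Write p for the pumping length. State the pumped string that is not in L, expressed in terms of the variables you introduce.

a^{p³+k}

Suppose for contradiction that L is regular, and let p be the pumping length.
Take w = a^{p³} ∈ L with |w| = p³ ≥ p.
The pumping lemma gives a decomposition w = xyz where |xy| ≤ p and y is nonempty.
Then y = a^k for some k with 1 ≤ k ≤ p.
Pump with i = 2: xy^2z = a^{p³+k}. Since 1 ≤ k ≤ p, p³ < p³+k ≤ p³+p < p³+3p²+3p+1 = (p+1)³, so p³+k is not a perfect cube. So xy^2z ∉ L.
Contradiction. Therefore L is not regular.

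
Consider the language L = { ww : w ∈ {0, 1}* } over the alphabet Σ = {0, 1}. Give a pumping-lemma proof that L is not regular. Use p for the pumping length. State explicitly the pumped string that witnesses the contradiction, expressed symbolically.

0^{p+k} 1^p 0^p 1^p

Assume L is regular. Let p be the pumping length given by the pumping lemma.
Take w = 0^p 1^p 0^p 1^p = uu where u = 0^p1^p; then w ∈ L and |w| = 4p ≥ p.
By the pumping lemma, w = xyz with |xy| ≤ p and y is nonempty.
The first p characters of w are 0's, so xy (and hence y) consists only of 0's. Write y = 0^k, 1 ≤ k ≤ p.
Pump with i = 2: xy^2z = 0^{p+k} 1^p 0^p 1^p, of length 4p+k. Suppose this equals vv. The string starts with 0 and ends with 1, so v does too; thus the boundary between the two copies of v is a 1→0 transition. There is exactly one such transition, at position 2p+k, so |v| = 2p+k and |vv| = 4p+2k ≠ 4p+k since k ≥ 1. So xy^2z ∉ L.
This contradicts the pumping lemma, so L is not regular.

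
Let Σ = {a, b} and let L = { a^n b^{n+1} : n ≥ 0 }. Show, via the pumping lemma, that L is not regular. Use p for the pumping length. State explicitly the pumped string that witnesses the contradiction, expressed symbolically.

a^{p+k} b^{p+1}

Assume L is regular. Let p be the pumping length given by the pumping lemma.
Take w = a^p b^{p+1}. Then w ∈ L and |w| = 2p+1 ≥ p.
Write w = xyz as guaranteed by the lemma, with |xy| ≤ p and |y| > 0.
Because |xy| ≤ p and w begins with p copies of a, we have y = a^k with 1 ≤ k ≤ p.
Pump with i = 2: xy^2z = a^{p+k} b^{p+1}. For this to lie in L we would need p+1 = (p+k)+1, which forces k = 0. But k ≥ 1, so xy^2z ∉ L.
Contradiction. Therefore L is not regular.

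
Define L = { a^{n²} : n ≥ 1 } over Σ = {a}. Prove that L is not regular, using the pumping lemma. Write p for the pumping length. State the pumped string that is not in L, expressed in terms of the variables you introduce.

a^{p²+k}

Toward a contradiction, assume L is regular with pumping length p.
Take w = a^{p²} ∈ L with |w| = p² ≥ p.
The pumping lemma gives a decomposition w = xyz where |xy| ≤ p and |y| > 0.
Then y = a^k for some k with 1 ≤ k ≤ p.
Pump with i = 2: xy^2z = a^{p²+k}. Since 1 ≤ k ≤ p, p² < p²+k ≤ p²+p < (p+1)², so p²+k lies strictly between consecutive squares and is not a perfect square. So xy^2z ∉ L.
This is a contradiction; hence L is not regular.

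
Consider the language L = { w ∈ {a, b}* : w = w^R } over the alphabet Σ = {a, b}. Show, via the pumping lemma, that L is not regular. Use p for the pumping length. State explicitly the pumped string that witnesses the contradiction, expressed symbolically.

Assume L is regular. Let p be the pumping length given by the pumping lemma.
Take w = a^p b a^p, a palindrome of length 2p+1 ≥ p.
Write w = xyz as guaranteed by the lemma, with |xy| ≤ p and |y| ≥ 1.
The first p characters of w are a's, so xy (and hence y) consists only of a's. Write y = a^k, 1 ≤ k ≤ p.
Pump with i = 2: xy^2z = a^{p+k} b a^p. Its reverse is a^p b a^{p+k}, which differs from xy^2z since k ≥ 1. So xy^2z is not a palindrome and xy^2z ∉ L.
This contradicts the pumping lemma, so L is not regular.

a^{p+k} b a^p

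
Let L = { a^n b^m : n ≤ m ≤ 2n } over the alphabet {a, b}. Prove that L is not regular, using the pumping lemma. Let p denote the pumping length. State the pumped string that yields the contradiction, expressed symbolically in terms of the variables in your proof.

Toward a contradiction, assume L is regular with pumping length p.
Take w = a^p b^p ∈ L (since p ≤ p ≤ 2p), with |w| = 2p ≥ p.
Write w = xyz as guaranteed by the lemma, with |xy| ≤ p and |y| ≥ 1.
Because |xy| ≤ p and w begins with p copies of a, we have y = a^k with 1 ≤ k ≤ p.
Pump with i = 2: xy^2z = a^{p+k} b^p. Now n = p+k > p = m, so the condition n ≤ m fails. Thus xy^2z ∉ L.
Contradiction. Therefore L is not regular.

a^{p+k} b^p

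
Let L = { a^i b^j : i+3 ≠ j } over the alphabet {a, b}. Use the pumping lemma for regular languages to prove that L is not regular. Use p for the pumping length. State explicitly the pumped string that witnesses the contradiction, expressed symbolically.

Assume L is regular; let p be its pumping constant.
Choose w = a^p b^{p+p!+3}. Since p ≠ (p+p!+3)-3 = p+p!, w ∈ L; and |w| ≥ p.
Write w = xyz as guaranteed by the lemma, with |xy| ≤ p and y is nonempty.
The first p characters of w are a's, so xy (and hence y) consists only of a's. Write y = a^k, 1 ≤ k ≤ p.
Since 1 ≤ k ≤ p, k divides p!; set t = 1 + p!/k. Then xy^t z has p + (p!/k)·k = p + p! copies of a. Now the a-count is p+p! and (b-count)-3 = (p+p!+3)-3 = p+p!, so i+3 ≠ j fails. So xy^t z = a^{p+p!} b^{p+p!+3} ∉ L.
This is a contradiction; hence L is not regular.

a^{p+p!} b^{p+p!+3}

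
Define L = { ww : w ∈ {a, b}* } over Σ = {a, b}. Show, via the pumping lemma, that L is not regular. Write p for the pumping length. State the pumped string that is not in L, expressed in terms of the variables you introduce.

a^{p+k} b^p a^p b^p

Suppose for contradiction that L is regular, and let p be the pumping length.
Take w = a^p b^p a^p b^p = uu where u = a^pb^p; then w ∈ L and |w| = 4p ≥ p.
Write w = xyz as guaranteed by the lemma, with |xy| ≤ p and y is nonempty.
Because |xy| ≤ p and w begins with p copies of a, we have y = a^k with 1 ≤ k ≤ p.
Pump with i = 2: xy^2z = a^{p+k} b^p a^p b^p, of length 4p+k. Suppose this equals vv. The string starts with a and ends with b, so v does too; thus the boundary between the two copies of v is a b→a transition. There is exactly one such transition, at position 2p+k, so |v| = 2p+k and |vv| = 4p+2k ≠ 4p+k since k ≥ 1. So xy^2z ∉ L.
This contradicts the pumping lemma, so L is not regular.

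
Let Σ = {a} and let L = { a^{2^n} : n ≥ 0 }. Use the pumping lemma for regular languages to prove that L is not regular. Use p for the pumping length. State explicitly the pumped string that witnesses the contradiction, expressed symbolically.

a^{2^p+k}

Assume L is regular; let p be its pumping constant.
Take w = a^{2^p} ∈ L with |w| = 2^p ≥ p.
The pumping lemma gives a decomposition w = xyz where |xy| ≤ p and y is nonempty.
Then y = a^k for some k with 1 ≤ k ≤ p.
Pump with i = 2: xy^2z = a^{2^p+k}. Since 1 ≤ k ≤ p < 2^p, we have 2^p < 2^p+k < 2^{p+1}, so 2^p+k is not a power of 2. So xy^2z ∉ L.
This is a contradiction; hence L is not regular.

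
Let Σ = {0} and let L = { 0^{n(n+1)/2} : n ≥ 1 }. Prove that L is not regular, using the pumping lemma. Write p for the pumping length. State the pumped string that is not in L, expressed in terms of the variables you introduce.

0^{p(p+1)/2+k}

Assume L is regular; let p be its pumping constant.
Take w = 0^{p(p+1)/2} ∈ L with |w| = p(p+1)/2 ≥ p.
Write w = xyz as guaranteed by the lemma, with |xy| ≤ p and |y| ≥ 1.
Then y = 0^k for some k with 1 ≤ k ≤ p.
Pump with i = 2: xy^2z = 0^{p(p+1)/2+k}. Since 1 ≤ k ≤ p, p(p+1)/2 < p(p+1)/2+k ≤ p(p+1)/2+p < (p+1)(p+2)/2, so p(p+1)/2+k is strictly between consecutive triangular numbers. So xy^2z ∉ L.
This contradicts the pumping lemma, so L is not regular.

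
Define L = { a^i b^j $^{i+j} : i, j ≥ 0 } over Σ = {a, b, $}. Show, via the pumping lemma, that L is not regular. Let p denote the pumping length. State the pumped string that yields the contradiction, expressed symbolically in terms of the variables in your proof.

Toward a contradiction, assume L is regular with pumping length p.
Take w = a^p b^p $^{2p} ∈ L (with i=j=p, i+j=2p), |w| = 4p ≥ p.
The pumping lemma gives a decomposition w = xyz where |xy| ≤ p and y is nonempty.
The first p characters of w are a's, so xy (and hence y) consists only of a's. Write y = a^k, 1 ≤ k ≤ p.
Consider xy^2z = a^{p+k} b^p $^{2p}. Now the a- and b-counts sum to 2p+k, but the $-count is 2p ≠ 2p+k. So xy^2z ∉ L.
Contradiction. Therefore L is not regular.

a^{p+k} b^p $^{2p}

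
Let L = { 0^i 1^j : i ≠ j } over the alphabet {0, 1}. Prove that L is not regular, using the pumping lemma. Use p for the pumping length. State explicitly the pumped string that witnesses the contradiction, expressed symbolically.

Assume L is regular; let p be its pumping constant.
Choose w = 0^p 1^{p+p!}. Since p ≠ p+p!, w ∈ L; and |w| ≥ p.
The pumping lemma gives a decomposition w = xyz where |xy| ≤ p and |y| ≥ 1.
The first p characters of w are 0's, so xy (and hence y) consists only of 0's. Write y = 0^k, 1 ≤ k ≤ p.
Since 1 ≤ k ≤ p, k divides p!; set t = 1 + p!/k. Then xy^t z has p + (p!/k)·k = p + p! copies of 0. Now the 0-count equals the 1-count, so i ≠ j fails. So xy^t z = 0^{p+p!} 1^{p+p!} ∉ L.
Contradiction. Therefore L is not regular.

0^{p+p!} 1^{p+p!}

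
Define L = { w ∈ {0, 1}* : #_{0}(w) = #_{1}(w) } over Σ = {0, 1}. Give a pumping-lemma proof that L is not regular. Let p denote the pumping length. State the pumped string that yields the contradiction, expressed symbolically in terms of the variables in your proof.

0^{p+k} 1^p

Suppose for contradiction that L is regular, and let p be the pumping length.
Choose w = 0^p 1^p ∈ L with |w| = 2p ≥ p.
Write w = xyz as guaranteed by the lemma, with |xy| ≤ p and |y| > 0.
The first p characters of w are 0's, so xy (and hence y) consists only of 0's. Write y = 0^k, 1 ≤ k ≤ p.
Pump with i = 2: xy^2z = 0^{p+k} 1^p has p+k occurrences of 0 but only p of 1. Since k ≥ 1 the counts differ, so xy^2z ∉ L.
Contradiction. Therefore L is not regular.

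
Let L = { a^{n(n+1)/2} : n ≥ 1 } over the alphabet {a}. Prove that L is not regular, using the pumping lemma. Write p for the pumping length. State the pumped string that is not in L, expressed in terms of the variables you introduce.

a^{p(p+1)/2+k}

Toward a contradiction, assume L is regular with pumping length p.
Take w = a^{p(p+1)/2} ∈ L with |w| = p(p+1)/2 ≥ p.
Write w = xyz as guaranteed by the lemma, with |xy| ≤ p and |y| ≥ 1.
Then y = a^k for some k with 1 ≤ k ≤ p.
Pump with i = 2: xy^2z = a^{p(p+1)/2+k}. Since 1 ≤ k ≤ p, p(p+1)/2 < p(p+1)/2+k ≤ p(p+1)/2+p < (p+1)(p+2)/2, so p(p+1)/2+k is strictly between consecutive triangular numbers. So xy^2z ∉ L.
Contradiction. Therefore L is not regular.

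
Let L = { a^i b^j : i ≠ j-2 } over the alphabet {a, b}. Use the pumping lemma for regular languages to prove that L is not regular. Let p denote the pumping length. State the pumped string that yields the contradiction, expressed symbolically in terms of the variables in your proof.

Suppose for contradiction that L is regular, and let p be the pumping length.
Choose w = a^p b^{p+p!+2}. Since p ≠ (p+p!+2)-2 = p+p!, w ∈ L; and |w| ≥ p.
Write w = xyz as guaranteed by the lemma, with |xy| ≤ p and y is nonempty.
The first p characters of w are a's, so xy (and hence y) consists only of a's. Write y = a^k, 1 ≤ k ≤ p.
Since 1 ≤ k ≤ p, k divides p!; set t = 1 + p!/k. Then xy^t z has p + (p!/k)·k = p + p! copies of a. Now the a-count is p+p! and (b-count)-2 = (p+p!+2)-2 = p+p!, so i ≠ j-2 fails. So xy^t z = a^{p+p!} b^{p+p!+2} ∉ L.
Contradiction. Therefore L is not regular.

a^{p+p!} b^{p+p!+2}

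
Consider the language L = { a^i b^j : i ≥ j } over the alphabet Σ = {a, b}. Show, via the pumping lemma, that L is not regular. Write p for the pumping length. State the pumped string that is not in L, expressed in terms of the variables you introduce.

a^{p-k} b^p

Assume L is regular; let p be its pumping constant.
Choose w = a^p b^p ∈ L, with |w| = 2p ≥ p.
By the pumping lemma, w = xyz with |xy| ≤ p and y is nonempty.
Since the first p symbols of w are all a's and |xy| ≤ p, y lies entirely in the leading a-block: y = a^k for some k with 1 ≤ k ≤ p.
Consider xy^0z = xz = a^{p-k} b^p. Since k ≥ 1, the a-count p-k is less than p, so i ≥ j fails; thus xz ∉ L.
This contradicts the pumping lemma, so L is not regular.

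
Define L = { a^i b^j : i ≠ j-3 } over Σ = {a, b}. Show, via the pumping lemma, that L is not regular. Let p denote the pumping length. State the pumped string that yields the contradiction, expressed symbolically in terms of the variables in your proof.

a^{p+p!} b^{p+p!+3}

Suppose for contradiction that L is regular, and let p be the pumping length.
Choose w = a^p b^{p+p!+3}. Since p ≠ (p+p!+3)-3 = p+p!, w ∈ L; and |w| ≥ p.
Write w = xyz as guaranteed by the lemma, with |xy| ≤ p and |y| ≥ 1.
The first p characters of w are a's, so xy (and hence y) consists only of a's. Write y = a^k, 1 ≤ k ≤ p.
Since 1 ≤ k ≤ p, k divides p!; set t = 1 + p!/k. Then xy^t z has p + (p!/k)·k = p + p! copies of a. Now the a-count is p+p! and (b-count)-3 = (p+p!+3)-3 = p+p!, so i ≠ j-3 fails. So xy^t z = a^{p+p!} b^{p+p!+3} ∉ L.
Contradiction. Therefore L is not regular.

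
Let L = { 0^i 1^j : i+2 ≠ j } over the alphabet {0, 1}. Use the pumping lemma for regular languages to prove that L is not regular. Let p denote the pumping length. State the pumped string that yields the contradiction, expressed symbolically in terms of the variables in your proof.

Assume L is regular; let p be its pumping constant.
Choose w = 0^p 1^{p+p!+2}. Since p ≠ (p+p!+2)-2 = p+p!, w ∈ L; and |w| ≥ p.
The pumping lemma gives a decomposition w = xyz where |xy| ≤ p and |y| ≥ 1.
The first p characters of w are 0's, so xy (and hence y) consists only of 0's. Write y = 0^k, 1 ≤ k ≤ p.
Since 1 ≤ k ≤ p, k divides p!; set t = 1 + p!/k. Then xy^t z has p + (p!/k)·k = p + p! copies of 0. Now the 0-count is p+p! and (1-count)-2 = (p+p!+2)-2 = p+p!, so i+2 ≠ j fails. So xy^t z = 0^{p+p!} 1^{p+p!+2} ∉ L.
Contradiction. Therefore L is not regular.

0^{p+p!} 1^{p+p!+2}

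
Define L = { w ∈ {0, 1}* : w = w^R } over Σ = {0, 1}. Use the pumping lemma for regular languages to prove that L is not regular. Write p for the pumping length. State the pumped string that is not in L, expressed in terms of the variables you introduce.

0^{p+k} 1 0^p

Toward a contradiction, assume L is regular with pumping length p.
Take w = 0^p 1 0^p, a palindrome of length 2p+1 ≥ p.
By the pumping lemma, w = xyz with |xy| ≤ p and |y| ≥ 1.
The first p characters of w are 0's, so xy (and hence y) consists only of 0's. Write y = 0^k, 1 ≤ k ≤ p.
Pump with i = 2: xy^2z = 0^{p+k} 1 0^p. Its reverse is 0^p 1 0^{p+k}, which differs from xy^2z since k ≥ 1. So xy^2z is not a palindrome and xy^2z ∉ L.
Contradiction. Therefore L is not regular.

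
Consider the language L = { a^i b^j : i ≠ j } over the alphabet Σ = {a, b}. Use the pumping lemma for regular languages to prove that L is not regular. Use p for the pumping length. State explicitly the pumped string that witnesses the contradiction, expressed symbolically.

Assume L is regular. Let p be the pumping length given by the pumping lemma.
Choose w = a^p b^{p+p!}. Since p ≠ p+p!, w ∈ L; and |w| ≥ p.
Write w = xyz as guaranteed by the lemma, with |xy| ≤ p and y is nonempty.
Since the first p symbols of w are all a's and |xy| ≤ p, y lies entirely in the leading a-block: y = a^k for some k with 1 ≤ k ≤ p.
Since 1 ≤ k ≤ p, k divides p!; set t = 1 + p!/k. Then xy^t z has p + (p!/k)·k = p + p! copies of a. Now the a-count equals the b-count, so i ≠ j fails. So xy^t z = a^{p+p!} b^{p+p!} ∉ L.
This contradicts the pumping lemma, so L is not regular.

a^{p+p!} b^{p+p!}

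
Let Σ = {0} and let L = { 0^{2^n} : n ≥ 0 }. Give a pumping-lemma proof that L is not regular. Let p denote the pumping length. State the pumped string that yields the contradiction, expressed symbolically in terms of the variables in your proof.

0^{2^p+k}

Assume L is regular; let p be its pumping constant.
Take w = 0^{2^p} ∈ L with |w| = 2^p ≥ p.
By the pumping lemma, w = xyz with |xy| ≤ p and |y| ≥ 1.
Then y = 0^k for some k with 1 ≤ k ≤ p.
Pump with i = 2: xy^2z = 0^{2^p+k}. Since 1 ≤ k ≤ p < 2^p, we have 2^p < 2^p+k < 2^{p+1}, so 2^p+k is not a power of 2. So xy^2z ∉ L.
This contradicts the pumping lemma, so L is not regular.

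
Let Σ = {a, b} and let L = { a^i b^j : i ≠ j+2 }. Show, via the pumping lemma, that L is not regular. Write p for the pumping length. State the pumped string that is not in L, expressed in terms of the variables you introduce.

a^{p+p!} b^{p+p!-2}

Assume L is regular. Let p be the pumping length given by the pumping lemma.
Choose w = a^p b^{p+p!-2}. Since p ≠ (p+p!-2)+2 = p+p!, w ∈ L; and |w| ≥ p.
By the pumping lemma, w = xyz with |xy| ≤ p and |y| > 0.
The first p characters of w are a's, so xy (and hence y) consists only of a's. Write y = a^k, 1 ≤ k ≤ p.
Since 1 ≤ k ≤ p, k divides p!; set t = 1 + p!/k. Then xy^t z has p + (p!/k)·k = p + p! copies of a. Now the a-count is p+p! and (b-count)+2 = (p+p!-2)+2 = p+p!, so i ≠ j+2 fails. So xy^t z = a^{p+p!} b^{p+p!-2} ∉ L.
This contradicts the pumping lemma, so L is not regular.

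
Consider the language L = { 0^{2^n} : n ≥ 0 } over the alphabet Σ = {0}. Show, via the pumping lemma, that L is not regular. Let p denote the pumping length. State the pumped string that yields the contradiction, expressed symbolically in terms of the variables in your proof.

Assume L is regular; let p be its pumping constant.
Take w = 0^{2^p} ∈ L with |w| = 2^p ≥ p.
The pumping lemma gives a decomposition w = xyz where |xy| ≤ p and |y| ≥ 1.
Then y = 0^k for some k with 1 ≤ k ≤ p.
Pump with i = 2: xy^2z = 0^{2^p+k}. Since 1 ≤ k ≤ p < 2^p, we have 2^p < 2^p+k < 2^{p+1}, so 2^p+k is not a power of 2. So xy^2z ∉ L.
This is a contradiction; hence L is not regular.

0^{2^p+k}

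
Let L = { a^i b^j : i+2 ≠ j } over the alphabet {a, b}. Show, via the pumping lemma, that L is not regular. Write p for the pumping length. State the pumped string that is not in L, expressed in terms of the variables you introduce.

a^{p+p!} b^{p+p!+2}

Assume L is regular; let p be its pumping constant.
Choose w = a^p b^{p+p!+2}. Since p ≠ (p+p!+2)-2 = p+p!, w ∈ L; and |w| ≥ p.
The pumping lemma gives a decomposition w = xyz where |xy| ≤ p and |y| > 0.
Because |xy| ≤ p and w begins with p copies of a, we have y = a^k with 1 ≤ k ≤ p.
Since 1 ≤ k ≤ p, k divides p!; set t = 1 + p!/k. Then xy^t z has p + (p!/k)·k = p + p! copies of a. Now the a-count is p+p! and (b-count)-2 = (p+p!+2)-2 = p+p!, so i+2 ≠ j fails. So xy^t z = a^{p+p!} b^{p+p!+2} ∉ L.
This contradicts the pumping lemma, so L is not regular.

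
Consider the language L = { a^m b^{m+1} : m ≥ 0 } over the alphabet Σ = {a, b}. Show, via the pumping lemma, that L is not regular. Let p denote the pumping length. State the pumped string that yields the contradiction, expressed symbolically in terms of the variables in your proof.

Assume L is regular. Let p be the pumping length given by the pumping lemma.
Choose w = a^p b^{p+1}, which is in L with |w| = 2p+1 ≥ p.
Write w = xyz as guaranteed by the lemma, with |xy| ≤ p and y is nonempty.
Because |xy| ≤ p and w begins with p copies of a, we have y = a^k with 1 ≤ k ≤ p.
Pump with i = 2: xy^2z = a^{p+k} b^{p+1}. For this to lie in L we would need p+1 = (p+k)+1, which forces k = 0. But k ≥ 1, so xy^2z ∉ L.
Contradiction. Therefore L is not regular.

a^{p+k} b^{p+1}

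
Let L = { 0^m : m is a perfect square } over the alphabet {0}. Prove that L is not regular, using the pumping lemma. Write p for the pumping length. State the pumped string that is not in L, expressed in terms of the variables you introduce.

Assume L is regular; let p be its pumping constant.
Take w = 0^{p²} ∈ L with |w| = p² ≥ p.
The pumping lemma gives a decomposition w = xyz where |xy| ≤ p and |y| ≥ 1.
Then y = 0^k for some k with 1 ≤ k ≤ p.
Pump with i = 2: xy^2z = 0^{p²+k}. Since 1 ≤ k ≤ p, p² < p²+k ≤ p²+p < (p+1)², so p²+k lies strictly between consecutive squares and is not a perfect square. So xy^2z ∉ L.
Contradiction. Therefore L is not regular.

0^{p²+k}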